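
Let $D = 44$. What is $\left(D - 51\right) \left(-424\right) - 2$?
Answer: $2966$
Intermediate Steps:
$\left(D - 51\right) \left(-424\right) - 2 = \left(44 - 51\right) \left(-424\right) - 2 = \left(-7\right) \left(-424\right) - 2 = 2968 - 2 = 2966$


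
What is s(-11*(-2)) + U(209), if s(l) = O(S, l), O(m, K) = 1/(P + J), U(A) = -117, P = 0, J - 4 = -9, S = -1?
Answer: -586/5 ≈ -117.20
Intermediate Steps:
J = -5 (J = 4 - 9 = -5)
O(m, K) = -⅕ (O(m, K) = 1/(0 - 5) = 1/(-5) = -⅕)
s(l) = -⅕
s(-11*(-2)) + U(209) = -⅕ - 117 = -586/5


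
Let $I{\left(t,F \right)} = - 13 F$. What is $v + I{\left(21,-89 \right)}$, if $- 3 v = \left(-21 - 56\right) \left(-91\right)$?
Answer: $- \frac{3536}{3} \approx -1178.7$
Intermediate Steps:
$v = - \frac{7007}{3}$ ($v = - \frac{\left(-21 - 56\right) \left(-91\right)}{3} = - \frac{\left(-77\right) \left(-91\right)}{3} = \left(- \frac{1}{3}\right) 7007 = - \frac{7007}{3} \approx -2335.7$)
$v + I{\left(21,-89 \right)} = - \frac{7007}{3} - -1157 = - \frac{7007}{3} + 1157 = - \frac{3536}{3}$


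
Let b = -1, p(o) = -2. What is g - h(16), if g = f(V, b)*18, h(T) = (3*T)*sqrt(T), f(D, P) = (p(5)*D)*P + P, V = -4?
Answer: -354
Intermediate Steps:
f(D, P) = P - 2*D*P (f(D, P) = (-2*D)*P + P = -2*D*P + P = P - 2*D*P)
h(T) = 3*T**(3/2)
g = -162 (g = -(1 - 2*(-4))*18 = -(1 + 8)*18 = -1*9*18 = -9*18 = -162)
g - h(16) = -162 - 3*16**(3/2) = -162 - 3*64 = -162 - 1*192 = -162 - 192 = -354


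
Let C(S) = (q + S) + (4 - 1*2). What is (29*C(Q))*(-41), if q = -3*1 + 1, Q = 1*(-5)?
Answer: 5945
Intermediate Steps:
Q = -5
q = -2 (q = -3 + 1 = -2)
C(S) = S (C(S) = (-2 + S) + (4 - 1*2) = (-2 + S) + (4 - 2) = (-2 + S) + 2 = S)
(29*C(Q))*(-41) = (29*(-5))*(-41) = -145*(-41) = 5945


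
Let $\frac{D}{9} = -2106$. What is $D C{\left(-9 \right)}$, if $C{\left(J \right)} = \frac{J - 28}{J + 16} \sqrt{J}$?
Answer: $\frac{2103894 i}{7} \approx 3.0056 \cdot 10^{5} i$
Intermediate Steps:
$D = -18954$ ($D = 9 \left(-2106\right) = -18954$)
$C{\left(J \right)} = \frac{\sqrt{J} \left(-28 + J\right)}{16 + J}$ ($C{\left(J \right)} = \frac{-28 + J}{16 + J} \sqrt{J} = \frac{\sqrt{J} \left(-28 + J\right)}{16 + J}$)
$D C{\left(-9 \right)} = - 18954 \frac{\sqrt{-9} \left(-28 - 9\right)}{16 - 9} = - 18954 \cdot 3 i \frac{1}{7} \left(-37\right) = - 18954 \left(- \frac{111 i}{7}\right) = \frac{2103894 i}{7}$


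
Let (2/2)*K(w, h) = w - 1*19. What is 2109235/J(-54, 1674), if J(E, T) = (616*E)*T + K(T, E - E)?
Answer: -2109235/55682281 ≈ -0.037880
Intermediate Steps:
K(w, h) = -19 + w (K(w, h) = w - 1*19 = w - 19 = -19 + w)
J(E, T) = -19 + T + 616*E*T (J(E, T) = (616*E)*T + (-19 + T) = 616*E*T + (-19 + T) = -19 + T + 616*E*T)
2109235/J(-54, 1674) = 2109235/(-19 + 1674 + 616*(-54)*1674) = 2109235/(-19 + 1674 - 55683936) = 2109235/(-55682281) = 2109235*(-1/55682281) = -2109235/55682281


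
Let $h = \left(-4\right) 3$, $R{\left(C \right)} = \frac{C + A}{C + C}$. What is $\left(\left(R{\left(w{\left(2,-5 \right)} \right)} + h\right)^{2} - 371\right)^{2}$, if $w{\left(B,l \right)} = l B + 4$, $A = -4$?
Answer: $\frac{78623689}{1296} \approx 60666.0$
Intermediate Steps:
$w{\left(B,l \right)} = 4 + B l$ ($w{\left(B,l \right)} = B l + 4 = 4 + B l$)
$R{\left(C \right)} = \frac{-4 + C}{2 C}$ ($R{\left(C \right)} = \frac{C - 4}{C + C} = \frac{-4 + C}{2 C}$)
$h = -12$
$\left(\left(R{\left(w{\left(2,-5 \right)} \right)} + h\right)^{2} - 371\right)^{2} = \left(\left(\frac{-4 + \left(4 + 2 \left(-5\right)\right)}{2 \left(4 + 2 \left(-5\right)\right)} - 12\right)^{2} - 371\right)^{2} = \left(\left(\frac{-4 + \left(4 - 10\right)}{2 \left(4 - 10\right)} - 12\right)^{2} - 371\right)^{2} = \left(\left(\frac{-4 - 6}{2 \left(-6\right)} - 12\right)^{2} - 371\right)^{2} = \left(\left(\frac{1}{2} \left(- \frac{1}{6}\right) \left(-10\right) - 12\right)^{2} - 371\right)^{2} = \left(\left(\frac{5}{6} - 12\right)^{2} - 371\right)^{2} = \left(\left(- \frac{67}{6}\right)^{2} - 371\right)^{2} = \left(\frac{4489}{36} - 371\right)^{2} = \left(- \frac{8867}{36}\right)^{2} = \frac{78623689}{1296}$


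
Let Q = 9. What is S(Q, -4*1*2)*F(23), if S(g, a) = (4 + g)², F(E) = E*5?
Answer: 19435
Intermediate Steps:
F(E) = 5*E
S(Q, -4*1*2)*F(23) = (4 + 9)²*(5*23) = 13²*115 = 169*115 = 19435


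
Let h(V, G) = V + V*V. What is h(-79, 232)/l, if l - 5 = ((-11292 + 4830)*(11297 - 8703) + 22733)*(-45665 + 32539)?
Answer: 158/5633980425 ≈ 2.8044e-8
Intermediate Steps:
h(V, G) = V + V²
l = 219725236575 (l = 5 + ((-11292 + 4830)*(11297 - 8703) + 22733)*(-45665 + 32539) = 5 + (-6462*2594 + 22733)*(-13126) = 5 + (-16762428 + 22733)*(-13126) = 5 - 16739695*(-13126) = 5 + 219725236570 = 219725236575)
h(-79, 232)/l = -79*(1 - 79)/219725236575 = -79*(-78)*(1/219725236575) = 6162*(1/219725236575) = 158/5633980425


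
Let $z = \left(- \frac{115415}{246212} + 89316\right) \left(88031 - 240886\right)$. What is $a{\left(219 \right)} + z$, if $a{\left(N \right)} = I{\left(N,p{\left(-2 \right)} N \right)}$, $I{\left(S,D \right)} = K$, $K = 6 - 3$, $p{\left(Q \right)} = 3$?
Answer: $- \frac{3361366371983699}{246212} \approx -1.3652 \cdot 10^{10}$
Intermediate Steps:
$K = 3$ ($K = 6 - 3 = 3$)
$I{\left(S,D \right)} = 3$
$a{\left(N \right)} = 3$
$z = - \frac{3361366372722335}{246212}$ ($z = \left(\left(-115415\right) \frac{1}{246212} + 89316\right) \left(-152855\right) = \left(- \frac{115415}{246212} + 89316\right) \left(-152855\right) = \frac{21990555577}{246212} \left(-152855\right) = - \frac{3361366372722335}{246212} \approx -1.3652 \cdot 10^{10}$)
$a{\left(219 \right)} + z = 3 - \frac{3361366372722335}{246212} = - \frac{3361366371983699}{246212}$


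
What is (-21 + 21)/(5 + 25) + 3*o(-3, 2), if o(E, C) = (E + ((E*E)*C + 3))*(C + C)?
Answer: 216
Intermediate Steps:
o(E, C) = 2*C*(3 + E + C*E²) (o(E, C) = (E + (E²*C + 3))*(2*C) = (E + (C*E² + 3))*(2*C) = (E + (3 + C*E²))*(2*C) = (3 + E + C*E²)*(2*C) = 2*C*(3 + E + C*E²))
(-21 + 21)/(5 + 25) + 3*o(-3, 2) = (-21 + 21)/(5 + 25) + 3*(2*2*(3 - 3 + 2*(-3)²)) = 0/30 + 3*(2*2*(3 - 3 + 2*9)) = 0*(1/30) + 3*(2*2*(3 - 3 + 18)) = 0 + 3*(2*2*18) = 0 + 3*72 = 0 + 216 = 216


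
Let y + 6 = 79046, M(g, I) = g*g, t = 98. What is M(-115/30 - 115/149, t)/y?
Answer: 16949689/63171613440 ≈ 0.00026831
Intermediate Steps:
M(g, I) = g²
y = 79040 (y = -6 + 79046 = 79040)
M(-115/30 - 115/149, t)/y = (-115/30 - 115/149)²/79040 = (-115*1/30 - 115*1/149)²*(1/79040) = (-23/6 - 115/149)²*(1/79040) = (-4117/894)²*(1/79040) = (16949689/799236)*(1/79040) = 16949689/63171613440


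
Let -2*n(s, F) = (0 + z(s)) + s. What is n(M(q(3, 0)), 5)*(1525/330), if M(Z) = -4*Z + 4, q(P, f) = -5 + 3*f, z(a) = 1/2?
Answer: -14945/264 ≈ -56.610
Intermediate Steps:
z(a) = ½
M(Z) = 4 - 4*Z
n(s, F) = -¼ - s/2 (n(s, F) = -((0 + ½) + s)/2 = -(½ + s)/2 = -¼ - s/2)
n(M(q(3, 0)), 5)*(1525/330) = (-¼ - (4 - 4*(-5 + 3*0))/2)*(1525/330) = (-¼ - (4 - 4*(-5 + 0))/2)*(1525*(1/330)) = (-¼ - (4 - 4*(-5))/2)*(305/66) = (-¼ - (4 + 20)/2)*(305/66) = (-¼ - ½*24)*(305/66) = (-¼ - 12)*(305/66) = -49/4*305/66 = -14945/264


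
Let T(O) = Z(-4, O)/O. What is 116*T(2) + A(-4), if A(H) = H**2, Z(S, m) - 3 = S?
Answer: -42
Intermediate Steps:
Z(S, m) = 3 + S
T(O) = -1/O (T(O) = (3 - 4)/O = -1/O)
116*T(2) + A(-4) = 116*(-1/2) + (-4)**2 = 116*(-1*1/2) + 16 = 116*(-1/2) + 16 = -58 + 16 = -42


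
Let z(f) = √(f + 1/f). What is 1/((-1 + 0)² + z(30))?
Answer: -30/871 + √27030/871 ≈ 0.15431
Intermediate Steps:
1/((-1 + 0)² + z(30)) = 1/((-1 + 0)² + √(30 + 1/30)) = 1/((-1)² + √(30 + 1/30)) = 1/(1 + √(901/30)) = 1/(1 + √27030/30)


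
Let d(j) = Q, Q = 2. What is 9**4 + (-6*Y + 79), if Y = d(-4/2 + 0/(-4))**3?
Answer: 6592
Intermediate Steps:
d(j) = 2
Y = 8 (Y = 2**3 = 8)
9**4 + (-6*Y + 79) = 9**4 + (-6*8 + 79) = 6561 + (-48 + 79) = 6561 + 31 = 6592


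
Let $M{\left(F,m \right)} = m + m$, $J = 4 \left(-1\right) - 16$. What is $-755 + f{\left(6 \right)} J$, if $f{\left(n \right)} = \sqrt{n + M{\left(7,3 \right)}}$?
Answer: $-755 - 40 \sqrt{3} \approx -824.28$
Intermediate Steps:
$J = -20$ ($J = -4 - 16 = -20$)
$M{\left(F,m \right)} = 2 m$
$f{\left(n \right)} = \sqrt{6 + n}$ ($f{\left(n \right)} = \sqrt{n + 2 \cdot 3} = \sqrt{n + 6} = \sqrt{6 + n}$)
$-755 + f{\left(6 \right)} J = -755 + \sqrt{6 + 6} \left(-20\right) = -755 + \sqrt{12} \left(-20\right) = -755 + 2 \sqrt{3} \left(-20\right) = -755 - 40 \sqrt{3}$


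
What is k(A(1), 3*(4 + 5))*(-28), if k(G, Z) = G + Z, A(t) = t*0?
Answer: -756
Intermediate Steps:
A(t) = 0
k(A(1), 3*(4 + 5))*(-28) = (0 + 3*(4 + 5))*(-28) = (0 + 3*9)*(-28) = (0 + 27)*(-28) = 27*(-28) = -756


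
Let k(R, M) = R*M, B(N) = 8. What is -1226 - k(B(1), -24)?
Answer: -1034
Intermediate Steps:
k(R, M) = M*R
-1226 - k(B(1), -24) = -1226 - (-24)*8 = -1226 - 1*(-192) = -1226 + 192 = -1034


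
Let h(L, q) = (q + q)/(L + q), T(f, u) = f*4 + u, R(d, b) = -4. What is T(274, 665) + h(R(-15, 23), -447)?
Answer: 795105/451 ≈ 1763.0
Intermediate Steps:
T(f, u) = u + 4*f (T(f, u) = 4*f + u = u + 4*f)
h(L, q) = 2*q/(L + q) (h(L, q) = (2*q)/(L + q) = 2*q/(L + q))
T(274, 665) + h(R(-15, 23), -447) = (665 + 4*274) + 2*(-447)/(-4 - 447) = (665 + 1096) + 2*(-447)/(-451) = 1761 + 2*(-447)*(-1/451) = 1761 + 894/451 = 795105/451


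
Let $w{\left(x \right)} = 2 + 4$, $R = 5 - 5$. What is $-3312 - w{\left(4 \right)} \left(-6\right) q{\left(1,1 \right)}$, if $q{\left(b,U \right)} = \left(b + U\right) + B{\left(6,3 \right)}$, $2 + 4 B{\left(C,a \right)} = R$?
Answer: $-3258$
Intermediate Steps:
$R = 0$ ($R = 5 - 5 = 0$)
$w{\left(x \right)} = 6$
$B{\left(C,a \right)} = - \frac{1}{2}$ ($B{\left(C,a \right)} = - \frac{1}{2} + \frac{1}{4} \cdot 0 = - \frac{1}{2} + 0 = - \frac{1}{2}$)
$q{\left(b,U \right)} = - \frac{1}{2} + U + b$ ($q{\left(b,U \right)} = \left(b + U\right) - \frac{1}{2} = \left(U + b\right) - \frac{1}{2} = - \frac{1}{2} + U + b$)
$-3312 - w{\left(4 \right)} \left(-6\right) q{\left(1,1 \right)} = -3312 - 6 \left(-6\right) \left(- \frac{1}{2} + 1 + 1\right) = -3312 - \left(-36\right) \frac{3}{2} = -3312 - -54 = -3312 + 54 = -3258$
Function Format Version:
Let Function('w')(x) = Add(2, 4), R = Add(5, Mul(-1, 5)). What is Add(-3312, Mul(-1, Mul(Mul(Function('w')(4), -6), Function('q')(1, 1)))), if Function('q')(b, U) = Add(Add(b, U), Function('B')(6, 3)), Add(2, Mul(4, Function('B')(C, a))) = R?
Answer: -3258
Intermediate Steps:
R = 0 (R = Add(5, -5) = 0)
Function('w')(x) = 6
Function('B')(C, a) = Rational(-1, 2) (Function('B')(C, a) = Add(Rational(-1, 2), Mul(Rational(1, 4), 0)) = Add(Rational(-1, 2), 0) = Rational(-1, 2))
Function('q')(b, U) = Add(Rational(-1, 2), U, b) (Function('q')(b, U) = Add(Add(b, U), Rational(-1, 2)) = Add(Add(U, b), Rational(-1, 2)) = Add(Rational(-1, 2), U, b))
Add(-3312, Mul(-1, Mul(Mul(Function('w')(4), -6), Function('q')(1, 1)))) = Add(-3312, Mul(-1, Mul(Mul(6, -6), Add(Rational(-1, 2), 1, 1)))) = Add(-3312, Mul(-1, Mul(-36, Rational(3, 2)))) = Add(-3312, Mul(-1, -54)) = Add(-3312, 54) = -3258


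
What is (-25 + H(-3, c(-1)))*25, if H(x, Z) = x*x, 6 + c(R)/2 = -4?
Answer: -400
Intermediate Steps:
c(R) = -20 (c(R) = -12 + 2*(-4) = -12 - 8 = -20)
H(x, Z) = x²
(-25 + H(-3, c(-1)))*25 = (-25 + (-3)²)*25 = (-25 + 9)*25 = -16*25 = -400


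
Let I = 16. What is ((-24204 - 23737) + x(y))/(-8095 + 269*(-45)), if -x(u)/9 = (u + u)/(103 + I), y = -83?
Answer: 1140697/480760 ≈ 2.3727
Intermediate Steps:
x(u) = -18*u/119 (x(u) = -9*(u + u)/(103 + 16) = -9*2*u/119 = -18*u/119)
((-24204 - 23737) + x(y))/(-8095 + 269*(-45)) = ((-24204 - 23737) - 18/119*(-83))/(-8095 + 269*(-45)) = (-47941 + 1494/119)/(-8095 - 12105) = -5703485/119/(-20200) = -5703485/119*(-1/20200) = 1140697/480760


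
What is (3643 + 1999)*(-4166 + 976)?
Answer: -17997980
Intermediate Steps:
(3643 + 1999)*(-4166 + 976) = 5642*(-3190) = -17997980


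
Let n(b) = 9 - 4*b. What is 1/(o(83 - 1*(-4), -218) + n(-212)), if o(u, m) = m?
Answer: 1/639 ≈ 0.0015649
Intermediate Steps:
1/(o(83 - 1*(-4), -218) + n(-212)) = 1/(-218 + (9 - 4*(-212))) = 1/(-218 + (9 + 848)) = 1/(-218 + 857) = 1/639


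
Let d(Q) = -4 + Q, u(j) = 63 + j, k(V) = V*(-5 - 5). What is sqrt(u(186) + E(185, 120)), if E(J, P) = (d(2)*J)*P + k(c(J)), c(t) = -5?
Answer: I*sqrt(44101) ≈ 210.0*I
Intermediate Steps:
k(V) = -10*V (k(V) = V*(-10) = -10*V)
E(J, P) = 50 - 2*J*P (E(J, P) = ((-4 + 2)*J)*P - 10*(-5) = (-2*J)*P + 50 = -2*J*P + 50 = 50 - 2*J*P)
sqrt(u(186) + E(185, 120)) = sqrt((63 + 186) + (50 - 2*185*120)) = sqrt(249 + (50 - 44400)) = sqrt(249 - 44350) = sqrt(-44101) = I*sqrt(44101)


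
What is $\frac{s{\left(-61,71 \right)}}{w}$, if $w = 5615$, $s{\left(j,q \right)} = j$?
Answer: $- \frac{61}{5615} \approx -0.010864$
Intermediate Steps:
$\frac{s{\left(-61,71 \right)}}{w} = - \frac{61}{5615}$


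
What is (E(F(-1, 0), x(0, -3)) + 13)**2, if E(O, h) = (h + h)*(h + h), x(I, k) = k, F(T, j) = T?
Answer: 2401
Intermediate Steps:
E(O, h) = 4*h**2 (E(O, h) = (2*h)*(2*h) = 4*h**2)
(E(F(-1, 0), x(0, -3)) + 13)**2 = (4*(-3)**2 + 13)**2 = (4*9 + 13)**2 = (36 + 13)**2 = 49**2 = 2401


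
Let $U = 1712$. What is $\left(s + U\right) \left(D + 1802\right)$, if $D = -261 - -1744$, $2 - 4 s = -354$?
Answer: $5916285$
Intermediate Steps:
$s = 89$ ($s = \frac{1}{2} - - \frac{177}{2} = \frac{1}{2} + \frac{177}{2} = 89$)
$D = 1483$ ($D = -261 + 1744 = 1483$)
$\left(s + U\right) \left(D + 1802\right) = \left(89 + 1712\right) \left(1483 + 1802\right) = 1801 \cdot 3285 = 5916285$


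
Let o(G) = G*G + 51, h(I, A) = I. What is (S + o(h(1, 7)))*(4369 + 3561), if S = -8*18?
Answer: -729560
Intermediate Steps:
S = -144
o(G) = 51 + G**2 (o(G) = G**2 + 51 = 51 + G**2)
(S + o(h(1, 7)))*(4369 + 3561) = (-144 + (51 + 1**2))*(4369 + 3561) = (-144 + (51 + 1))*7930 = (-144 + 52)*7930 = -92*7930 = -729560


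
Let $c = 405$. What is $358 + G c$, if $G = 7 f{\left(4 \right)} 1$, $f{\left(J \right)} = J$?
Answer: $11698$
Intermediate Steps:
$G = 28$ ($G = 7 \cdot 4 \cdot 1 = 28 \cdot 1 = 28$)
$358 + G c = 358 + 28 \cdot 405 = 358 + 11340 = 11698$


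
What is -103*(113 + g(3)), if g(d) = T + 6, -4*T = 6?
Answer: -24205/2 ≈ -12103.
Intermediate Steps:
T = -3/2 (T = -¼*6 = -3/2 ≈ -1.5000)
g(d) = 9/2 (g(d) = -3/2 + 6 = 9/2)
-103*(113 + g(3)) = -103*(113 + 9/2) = -103*235/2 = -24205/2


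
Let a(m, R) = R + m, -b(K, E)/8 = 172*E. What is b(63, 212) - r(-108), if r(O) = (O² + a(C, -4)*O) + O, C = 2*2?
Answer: -303268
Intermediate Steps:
C = 4
b(K, E) = -1376*E
r(O) = O + O² (r(O) = (O² + (-4 + 4)*O) + O = (O² + 0*O) + O = (O² + 0) + O = O² + O = O + O²)
b(63, 212) - r(-108) = -1376*212 - (-108)*(1 - 108) = -291712 - (-108)*(-107) = -291712 - 1*11556 = -291712 - 11556 = -303268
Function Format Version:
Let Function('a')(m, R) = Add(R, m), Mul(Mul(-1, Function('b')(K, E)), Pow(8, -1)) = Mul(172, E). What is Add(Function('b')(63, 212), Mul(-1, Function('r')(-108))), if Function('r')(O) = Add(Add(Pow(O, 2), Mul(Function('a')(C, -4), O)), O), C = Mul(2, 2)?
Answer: -303268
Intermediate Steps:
C = 4
Function('b')(K, E) = Mul(-1376, E) (Function('b')(K, E) = Mul(-8, Mul(172, E)) = Mul(-1376, E))
Function('r')(O) = Add(O, Pow(O, 2)) (Function('r')(O) = Add(Add(Pow(O, 2), Mul(Add(-4, 4), O)), O) = Add(Add(Pow(O, 2), Mul(0, O)), O) = Add(Add(Pow(O, 2), 0), O) = Add(Pow(O, 2), O) = Add(O, Pow(O, 2)))
Add(Function('b')(63, 212), Mul(-1, Function('r')(-108))) = Add(Mul(-1376, 212), Mul(-1, Mul(-108, Add(1, -108)))) = Add(-291712, Mul(-1, Mul(-108, -107))) = Add(-291712, Mul(-1, 11556)) = Add(-291712, -11556) = -303268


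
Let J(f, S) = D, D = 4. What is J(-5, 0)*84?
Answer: 336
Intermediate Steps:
J(f, S) = 4
J(-5, 0)*84 = 4*84 = 336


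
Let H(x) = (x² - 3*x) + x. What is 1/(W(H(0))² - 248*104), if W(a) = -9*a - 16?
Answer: -1/25536 ≈ -3.9160e-5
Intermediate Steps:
H(x) = x² - 2*x
W(a) = -16 - 9*a
1/(W(H(0))² - 248*104) = 1/((-16 - 0*(-2 + 0))² - 248*104) = 1/((-16 - 0*(-2))² - 25792) = 1/((-16 - 9*0)² - 25792) = 1/((-16 + 0)² - 25792) = 1/((-16)² - 25792) = 1/(256 - 25792) = 1/(-25536) = -1/25536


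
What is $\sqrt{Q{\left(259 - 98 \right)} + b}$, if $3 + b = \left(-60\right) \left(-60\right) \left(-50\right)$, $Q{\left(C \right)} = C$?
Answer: $i \sqrt{179842} \approx 424.08 i$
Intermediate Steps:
$b = -180003$ ($b = -3 + \left(-60\right) \left(-60\right) \left(-50\right) = -3 + 3600 \left(-50\right) = -3 - 180000 = -180003$)
$\sqrt{Q{\left(259 - 98 \right)} + b} = \sqrt{\left(259 - 98\right) - 180003} = \sqrt{161 - 180003} = \sqrt{-179842} = i \sqrt{179842}$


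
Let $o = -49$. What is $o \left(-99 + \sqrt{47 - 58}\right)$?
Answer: $4851 - 49 i \sqrt{11} \approx 4851.0 - 162.51 i$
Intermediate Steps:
$o \left(-99 + \sqrt{47 - 58}\right) = - 49 \left(-99 + \sqrt{47 - 58}\right) = - 49 \left(-99 + \sqrt{-11}\right) = - 49 \left(-99 + i \sqrt{11}\right) = 4851 - 49 i \sqrt{11}$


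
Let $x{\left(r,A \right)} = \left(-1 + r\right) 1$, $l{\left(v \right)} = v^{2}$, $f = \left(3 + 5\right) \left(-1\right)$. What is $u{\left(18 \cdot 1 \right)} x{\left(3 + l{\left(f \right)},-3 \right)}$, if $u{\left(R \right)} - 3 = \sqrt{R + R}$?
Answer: $594$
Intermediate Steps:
$f = -8$ ($f = 8 \left(-1\right) = -8$)
$u{\left(R \right)} = 3 + \sqrt{2} \sqrt{R}$ ($u{\left(R \right)} = 3 + \sqrt{R + R} = 3 + \sqrt{2 R} = 3 + \sqrt{2} \sqrt{R}$)
$x{\left(r,A \right)} = -1 + r$
$u{\left(18 \cdot 1 \right)} x{\left(3 + l{\left(f \right)},-3 \right)} = \left(3 + \sqrt{2} \sqrt{18 \cdot 1}\right) \left(-1 + \left(3 + \left(-8\right)^{2}\right)\right) = \left(3 + \sqrt{2} \sqrt{18}\right) \left(-1 + \left(3 + 64\right)\right) = \left(3 + \sqrt{2} \cdot 3 \sqrt{2}\right) \left(-1 + 67\right) = \left(3 + 6\right) 66 = 9 \cdot 66 = 594$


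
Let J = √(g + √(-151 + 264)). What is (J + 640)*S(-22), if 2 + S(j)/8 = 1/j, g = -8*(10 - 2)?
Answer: -115200/11 - 180*I*√(64 - √113)/11 ≈ -10473.0 - 119.54*I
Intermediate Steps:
g = -64 (g = -8*8 = -64)
S(j) = -16 + 8/j
J = √(-64 + √113) (J = √(-64 + √(-151 + 264)) = √(-64 + √113) ≈ 7.3055*I)
(J + 640)*S(-22) = (√(-64 + √113) + 640)*(-16 + 8/(-22)) = (640 + √(-64 + √113))*(-16 + 8*(-1/22)) = (640 + √(-64 + √113))*(-16 - 4/11) = (640 + √(-64 + √113))*(-180/11) = -115200/11 - 180*√(-64 + √113)/11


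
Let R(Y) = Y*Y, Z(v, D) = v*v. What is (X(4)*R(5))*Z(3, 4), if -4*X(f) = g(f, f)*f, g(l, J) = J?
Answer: -900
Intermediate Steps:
Z(v, D) = v²
R(Y) = Y²
X(f) = -f²/4 (X(f) = -f*f/4 = -f²/4)
(X(4)*R(5))*Z(3, 4) = (-¼*4²*5²)*3² = (-¼*16*25)*9 = -4*25*9 = -100*9 = -900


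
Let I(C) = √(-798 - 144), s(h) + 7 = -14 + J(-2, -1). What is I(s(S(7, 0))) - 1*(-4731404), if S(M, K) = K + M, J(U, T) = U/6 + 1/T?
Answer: 4731404 + I*√942 ≈ 4.7314e+6 + 30.692*I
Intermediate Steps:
J(U, T) = 1/T + U/6 (J(U, T) = U*(⅙) + 1/T = U/6 + 1/T = 1/T + U/6)
s(h) = -67/3 (s(h) = -7 + (-14 + (1/(-1) + (⅙)*(-2))) = -7 + (-14 + (-1 - ⅓)) = -7 + (-14 - 4/3) = -7 - 46/3 = -67/3)
I(C) = I*√942 (I(C) = √(-942) = I*√942)
I(s(S(7, 0))) - 1*(-4731404) = I*√942 - 1*(-4731404) = I*√942 + 4731404 = 4731404 + I*√942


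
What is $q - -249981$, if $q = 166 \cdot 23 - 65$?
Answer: $253734$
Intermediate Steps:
$q = 3753$ ($q = 3818 - 65 = 3753$)
$q - -249981 = 3753 - -249981 = 3753 + 249981 = 253734$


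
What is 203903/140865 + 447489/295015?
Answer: 3519713758/1187351085 ≈ 2.9643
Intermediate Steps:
203903/140865 + 447489/295015 = 203903*(1/140865) + 447489*(1/295015) = 203903/140865 + 63927/42145 = 3519713758/1187351085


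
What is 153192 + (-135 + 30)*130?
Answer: 139542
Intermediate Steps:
153192 + (-135 + 30)*130 = 153192 - 105*130 = 153192 - 13650 = 139542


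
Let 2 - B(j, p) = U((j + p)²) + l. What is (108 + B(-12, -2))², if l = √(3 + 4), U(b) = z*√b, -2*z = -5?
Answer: (75 - √7)² ≈ 5235.1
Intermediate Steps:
z = 5/2 (z = -½*(-5) = 5/2 ≈ 2.5000)
U(b) = 5*√b/2
l = √7 ≈ 2.6458
B(j, p) = 2 - √7 - 5*√((j + p)²)/2 (B(j, p) = 2 - (5*√((j + p)²)/2 + √7) = 2 - (√7 + 5*√((j + p)²)/2) = 2 + (-√7 - 5*√((j + p)²)/2) = 2 - √7 - 5*√((j + p)²)/2)
(108 + B(-12, -2))² = (108 + (2 - √7 - 5*√((-12 - 2)²)/2))² = (108 + (2 - √7 - 5*√((-14)²)/2))² = (108 + (2 - √7 - 5*√196/2))² = (108 + (2 - √7 - 5/2*14))² = (108 + (2 - √7 - 35))² = (108 + (-33 - √7))² = (75 - √7)²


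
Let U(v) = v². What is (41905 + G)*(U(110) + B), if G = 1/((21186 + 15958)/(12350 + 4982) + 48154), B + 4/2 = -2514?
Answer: 10475217485434854/26082571 ≈ 4.0162e+8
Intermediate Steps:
B = -2516 (B = -2 - 2514 = -2516)
G = 4333/208660568 (G = 1/(37144/17332 + 48154) = 1/(37144*(1/17332) + 48154) = 1/(9286/4333 + 48154) = 1/(208660568/4333) = 4333/208660568 ≈ 2.0766e-5)
(41905 + G)*(U(110) + B) = (41905 + 4333/208660568)*(110² - 2516) = 8743921106373*(12100 - 2516)/208660568 = (8743921106373/208660568)*9584 = 10475217485434854/26082571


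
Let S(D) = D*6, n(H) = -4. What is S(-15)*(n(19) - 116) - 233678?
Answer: -222878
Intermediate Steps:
S(D) = 6*D
S(-15)*(n(19) - 116) - 233678 = (6*(-15))*(-4 - 116) - 233678 = -90*(-120) - 233678 = 10800 - 233678 = -222878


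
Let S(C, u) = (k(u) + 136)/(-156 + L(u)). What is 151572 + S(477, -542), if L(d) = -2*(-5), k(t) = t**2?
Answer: 10917806/73 ≈ 1.4956e+5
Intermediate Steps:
L(d) = 10
S(C, u) = -68/73 - u**2/146 (S(C, u) = (u**2 + 136)/(-156 + 10) = (136 + u**2)/(-146) = (136 + u**2)*(-1/146) = -68/73 - u**2/146)
151572 + S(477, -542) = 151572 + (-68/73 - 1/146*(-542)**2) = 151572 + (-68/73 - 1/146*293764) = 151572 + (-68/73 - 146882/73) = 151572 - 146950/73 = 10917806/73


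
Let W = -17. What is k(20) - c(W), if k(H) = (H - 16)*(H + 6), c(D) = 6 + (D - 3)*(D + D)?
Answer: -582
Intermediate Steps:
c(D) = 6 + 2*D*(-3 + D) (c(D) = 6 + (-3 + D)*(2*D) = 6 + 2*D*(-3 + D))
k(H) = (-16 + H)*(6 + H)
k(20) - c(W) = (-96 + 20**2 - 10*20) - (6 - 6*(-17) + 2*(-17)**2) = (-96 + 400 - 200) - (6 + 102 + 2*289) = 104 - (6 + 102 + 578) = 104 - 1*686 = 104 - 686 = -582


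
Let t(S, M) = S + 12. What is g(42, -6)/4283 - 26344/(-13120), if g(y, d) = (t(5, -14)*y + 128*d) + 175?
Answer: 14302359/7024120 ≈ 2.0362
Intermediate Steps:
t(S, M) = 12 + S
g(y, d) = 175 + 17*y + 128*d (g(y, d) = ((12 + 5)*y + 128*d) + 175 = (17*y + 128*d) + 175 = 175 + 17*y + 128*d)
g(42, -6)/4283 - 26344/(-13120) = (175 + 17*42 + 128*(-6))/4283 - 26344/(-13120) = (175 + 714 - 768)*(1/4283) - 26344*(-1/13120) = 121*(1/4283) + 3293/1640 = 121/4283 + 3293/1640 = 14302359/7024120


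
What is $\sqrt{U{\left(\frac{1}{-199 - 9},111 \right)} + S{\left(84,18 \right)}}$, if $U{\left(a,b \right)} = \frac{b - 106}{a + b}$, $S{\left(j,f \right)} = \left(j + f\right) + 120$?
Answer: $\frac{\sqrt{118352134798}}{23087} \approx 14.901$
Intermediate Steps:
$S{\left(j,f \right)} = 120 + f + j$ ($S{\left(j,f \right)} = \left(f + j\right) + 120 = 120 + f + j$)
$U{\left(a,b \right)} = \frac{-106 + b}{a + b}$
$\sqrt{U{\left(\frac{1}{-199 - 9},111 \right)} + S{\left(84,18 \right)}} = \sqrt{\frac{-106 + 111}{\frac{1}{-199 - 9} + 111} + \left(120 + 18 + 84\right)} = \sqrt{\frac{1}{\frac{1}{-208} + 111} \cdot 5 + 222} = \sqrt{\frac{1}{- \frac{1}{208} + 111} \cdot 5 + 222} = \sqrt{\frac{1}{\frac{23087}{208}} \cdot 5 + 222} = \sqrt{\frac{208}{23087} \cdot 5 + 222} = \sqrt{\frac{1040}{23087} + 222} = \sqrt{\frac{5126354}{23087}} = \frac{\sqrt{118352134798}}{23087}$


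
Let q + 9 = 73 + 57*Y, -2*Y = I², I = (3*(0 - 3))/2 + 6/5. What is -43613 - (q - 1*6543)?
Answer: -7364727/200 ≈ -36824.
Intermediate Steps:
I = -33/10 (I = (3*(-3))*(½) + 6*(⅕) = -9*½ + 6/5 = -9/2 + 6/5 = -33/10 ≈ -3.3000)
Y = -1089/200 (Y = -(-33/10)²/2 = -½*1089/100 = -1089/200 ≈ -5.4450)
q = -49273/200 (q = -9 + (73 + 57*(-1089/200)) = -9 + (73 - 62073/200) = -9 - 47473/200 = -49273/200 ≈ -246.36)
-43613 - (q - 1*6543) = -43613 - (-49273/200 - 1*6543) = -43613 - (-49273/200 - 6543) = -43613 - 1*(-1357873/200) = -43613 + 1357873/200 = -7364727/200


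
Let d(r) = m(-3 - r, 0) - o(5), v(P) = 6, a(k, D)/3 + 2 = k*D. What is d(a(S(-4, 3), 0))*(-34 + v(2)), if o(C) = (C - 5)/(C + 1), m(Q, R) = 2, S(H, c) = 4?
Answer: -56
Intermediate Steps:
a(k, D) = -6 + 3*D*k (a(k, D) = -6 + 3*(k*D) = -6 + 3*(D*k) = -6 + 3*D*k)
o(C) = (-5 + C)/(1 + C)
d(r) = 2 (d(r) = 2 - (-5 + 5)/(1 + 5) = 2 - 0/6 = 2 - 1*0 = 2 + 0 = 2)
d(a(S(-4, 3), 0))*(-34 + v(2)) = 2*(-34 + 6) = 2*(-28) = -56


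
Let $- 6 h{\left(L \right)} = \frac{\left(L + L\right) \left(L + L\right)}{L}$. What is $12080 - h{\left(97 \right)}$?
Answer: $\frac{36434}{3} \approx 12145.0$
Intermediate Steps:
$h{\left(L \right)} = - \frac{2 L}{3}$ ($h{\left(L \right)} = - \frac{\left(L + L\right) \left(L + L\right) \frac{1}{L}}{6} = - \frac{2 L 2 L \frac{1}{L}}{6} = - \frac{4 L^{2} \frac{1}{L}}{6} = - \frac{4 L}{6} = - \frac{2 L}{3}$)
$12080 - h{\left(97 \right)} = 12080 - \left(- \frac{2}{3}\right) 97 = 12080 - - \frac{194}{3} = 12080 + \frac{194}{3} = \frac{36434}{3}$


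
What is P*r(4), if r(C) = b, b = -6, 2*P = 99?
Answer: -297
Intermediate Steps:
P = 99/2 (P = (1/2)*99 = 99/2 ≈ 49.500)
r(C) = -6
P*r(4) = (99/2)*(-6) = -297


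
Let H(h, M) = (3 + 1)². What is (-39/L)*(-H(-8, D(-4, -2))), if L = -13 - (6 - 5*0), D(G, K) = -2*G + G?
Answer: -624/19 ≈ -32.842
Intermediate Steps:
D(G, K) = -G
H(h, M) = 16 (H(h, M) = 4² = 16)
L = -19 (L = -13 - (6 + 0) = -13 - 1*6 = -13 - 6 = -19)
(-39/L)*(-H(-8, D(-4, -2))) = (-39/(-19))*(-1*16) = -39*(-1/19)*(-16) = (39/19)*(-16) = -624/19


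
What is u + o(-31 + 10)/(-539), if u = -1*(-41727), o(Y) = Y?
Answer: 3212982/77 ≈ 41727.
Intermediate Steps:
u = 41727
u + o(-31 + 10)/(-539) = 41727 + (-31 + 10)/(-539) = 41727 - 21*(-1/539) = 41727 + 3/77 = 3212982/77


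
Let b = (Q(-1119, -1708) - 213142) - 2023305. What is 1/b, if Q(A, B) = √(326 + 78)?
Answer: -2236447/5001695183405 - 2*√101/5001695183405 ≈ -4.4714e-7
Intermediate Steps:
Q(A, B) = 2*√101 (Q(A, B) = √404 = 2*√101)
b = -2236447 + 2*√101 (b = (2*√101 - 213142) - 2023305 = (-213142 + 2*√101) - 2023305 = -2236447 + 2*√101 ≈ -2.2364e+6)
1/b = 1/(-2236447 + 2*√101)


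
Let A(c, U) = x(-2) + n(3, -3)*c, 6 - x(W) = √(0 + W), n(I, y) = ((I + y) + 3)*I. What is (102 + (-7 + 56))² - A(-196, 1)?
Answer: 24559 + I*√2 ≈ 24559.0 + 1.4142*I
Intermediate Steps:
n(I, y) = I*(3 + I + y) (n(I, y) = (3 + I + y)*I = I*(3 + I + y))
x(W) = 6 - √W (x(W) = 6 - √(0 + W) = 6 - √W)
A(c, U) = 6 + 9*c - I*√2 (A(c, U) = (6 - √(-2)) + (3*(3 + 3 - 3))*c = (6 - I*√2) + (3*3)*c = (6 - I*√2) + 9*c = 6 + 9*c - I*√2)
(102 + (-7 + 56))² - A(-196, 1) = (102 + (-7 + 56))² - (6 + 9*(-196) - I*√2) = (102 + 49)² - (6 - 1764 - I*√2) = 151² - (-1758 - I*√2) = 22801 + (1758 + I*√2) = 24559 + I*√2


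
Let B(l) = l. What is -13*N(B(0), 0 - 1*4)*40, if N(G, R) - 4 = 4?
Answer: -4160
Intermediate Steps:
N(G, R) = 8 (N(G, R) = 4 + 4 = 8)
-13*N(B(0), 0 - 1*4)*40 = -13*8*40 = -104*40 = -4160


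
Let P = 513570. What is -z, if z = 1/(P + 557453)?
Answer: -1/1071023 ≈ -9.3369e-7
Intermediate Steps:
z = 1/1071023 (z = 1/(513570 + 557453) = 1/1071023 ≈ 9.3369e-7)
-z = -1*1/1071023 = -1/1071023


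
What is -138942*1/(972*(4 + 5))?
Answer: -2573/162 ≈ -15.883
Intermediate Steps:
-138942*1/(972*(4 + 5)) = -138942/((-12*(-3)*9)*(3*9)) = -138942/((36*9)*27) = -138942/(324*27) = -138942/8748 = -138942*1/8748 = -2573/162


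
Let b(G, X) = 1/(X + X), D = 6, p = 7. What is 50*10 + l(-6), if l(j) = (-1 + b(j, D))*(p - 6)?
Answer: 5989/12 ≈ 499.08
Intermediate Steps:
b(G, X) = 1/(2*X)
l(j) = -11/12 (l(j) = (-1 + (1/2)/6)*(7 - 6) = (-1 + (1/2)*(1/6))*1 = (-1 + 1/12)*1 = -11/12*1 = -11/12)
50*10 + l(-6) = 50*10 - 11/12 = 500 - 11/12 = 5989/12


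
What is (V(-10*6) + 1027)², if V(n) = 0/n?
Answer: 1054729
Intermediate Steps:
V(n) = 0
(V(-10*6) + 1027)² = (0 + 1027)² = 1027² = 1054729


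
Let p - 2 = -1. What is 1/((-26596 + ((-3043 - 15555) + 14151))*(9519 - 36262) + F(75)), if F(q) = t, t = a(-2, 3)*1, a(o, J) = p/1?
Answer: 1/830182950 ≈ 1.2046e-9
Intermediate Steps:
p = 1 (p = 2 - 1 = 1)
a(o, J) = 1 (a(o, J) = 1/1 = 1*1 = 1)
t = 1 (t = 1*1 = 1)
F(q) = 1
1/((-26596 + ((-3043 - 15555) + 14151))*(9519 - 36262) + F(75)) = 1/((-26596 + ((-3043 - 15555) + 14151))*(9519 - 36262) + 1) = 1/((-26596 + (-18598 + 14151))*(-26743) + 1) = 1/((-26596 - 4447)*(-26743) + 1) = 1/(-31043*(-26743) + 1) = 1/(830182949 + 1) = 1/830182950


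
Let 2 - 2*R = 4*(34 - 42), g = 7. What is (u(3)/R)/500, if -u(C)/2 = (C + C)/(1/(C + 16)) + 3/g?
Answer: -801/29750 ≈ -0.026924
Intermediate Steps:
u(C) = -6/7 - 4*C*(16 + C) (u(C) = -2*((C + C)/(1/(C + 16)) + 3/7) = -2*((2*C)/(1/(16 + C)) + 3*(⅐)) = -2*((2*C)*(16 + C) + 3/7) = -2*(2*C*(16 + C) + 3/7) = -2*(3/7 + 2*C*(16 + C)) = -6/7 - 4*C*(16 + C))
R = 17 (R = 1 - 2*(34 - 42) = 1 - 2*(-8) = 1 - ½*(-32) = 1 + 16 = 17)
(u(3)/R)/500 = ((-6/7 - 4*3*(16 + 3))/17)/500 = ((-6/7 - 4*3*19)*(1/17))*(1/500) = ((-6/7 - 228)*(1/17))*(1/500) = -1602/7*1/17*(1/500) = -1602/119*1/500 = -801/29750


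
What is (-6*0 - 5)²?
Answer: 25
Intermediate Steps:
(-6*0 - 5)² = (0 - 5)² = (-5)² = 25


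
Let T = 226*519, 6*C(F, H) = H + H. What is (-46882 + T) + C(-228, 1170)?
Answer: 70802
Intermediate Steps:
C(F, H) = H/3 (C(F, H) = (H + H)/6 = (2*H)/6 = H/3)
T = 117294
(-46882 + T) + C(-228, 1170) = (-46882 + 117294) + (⅓)*1170 = 70412 + 390 = 70802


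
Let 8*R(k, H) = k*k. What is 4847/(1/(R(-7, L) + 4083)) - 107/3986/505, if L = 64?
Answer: 159585000824187/8051720 ≈ 1.9820e+7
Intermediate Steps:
R(k, H) = k**2/8 (R(k, H) = (k*k)/8 = k**2/8)
4847/(1/(R(-7, L) + 4083)) - 107/3986/505 = 4847/(1/((1/8)*(-7)**2 + 4083)) - 107/3986/505 = 4847/(1/((1/8)*49 + 4083)) - 107*1/3986*(1/505) = 4847/(1/(49/8 + 4083)) - 107/3986*1/505 = 4847/(1/(32713/8)) - 107/2012930 = 4847/(8/32713) - 107/2012930 = 4847*(32713/8) - 107/2012930 = 158559911/8 - 107/2012930 = 159585000824187/8051720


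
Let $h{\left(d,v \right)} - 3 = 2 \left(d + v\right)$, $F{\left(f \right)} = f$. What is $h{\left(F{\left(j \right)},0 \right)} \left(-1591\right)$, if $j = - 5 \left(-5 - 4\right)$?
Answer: $-147963$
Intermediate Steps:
$j = 45$ ($j = \left(-5\right) \left(-9\right) = 45$)
$h{\left(d,v \right)} = 3 + 2 d + 2 v$ ($h{\left(d,v \right)} = 3 + 2 \left(d + v\right) = 3 + \left(2 d + 2 v\right) = 3 + 2 d + 2 v$)
$h{\left(F{\left(j \right)},0 \right)} \left(-1591\right) = \left(3 + 2 \cdot 45 + 2 \cdot 0\right) \left(-1591\right) = \left(3 + 90 + 0\right) \left(-1591\right) = 93 \left(-1591\right) = -147963$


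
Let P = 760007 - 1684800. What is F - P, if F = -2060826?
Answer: -1136033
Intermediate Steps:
P = -924793
F - P = -2060826 - 1*(-924793) = -2060826 + 924793 = -1136033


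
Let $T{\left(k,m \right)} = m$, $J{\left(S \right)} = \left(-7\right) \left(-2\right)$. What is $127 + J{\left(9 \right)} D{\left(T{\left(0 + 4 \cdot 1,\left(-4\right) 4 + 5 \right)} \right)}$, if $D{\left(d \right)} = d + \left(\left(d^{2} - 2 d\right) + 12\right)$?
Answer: $2143$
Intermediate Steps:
$J{\left(S \right)} = 14$
$D{\left(d \right)} = 12 + d^{2} - d$ ($D{\left(d \right)} = d + \left(12 + d^{2} - 2 d\right) = 12 + d^{2} - d$)
$127 + J{\left(9 \right)} D{\left(T{\left(0 + 4 \cdot 1,\left(-4\right) 4 + 5 \right)} \right)} = 127 + 14 \left(12 + \left(\left(-4\right) 4 + 5\right)^{2} - \left(\left(-4\right) 4 + 5\right)\right) = 127 + 14 \left(12 + \left(-16 + 5\right)^{2} - \left(-16 + 5\right)\right) = 127 + 14 \left(12 + \left(-11\right)^{2} - -11\right) = 127 + 14 \left(12 + 121 + 11\right) = 127 + 14 \cdot 144 = 127 + 2016 = 2143$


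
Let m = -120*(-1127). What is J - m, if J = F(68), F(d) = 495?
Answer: -134745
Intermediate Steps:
J = 495
m = 135240
J - m = 495 - 1*135240 = 495 - 135240 = -134745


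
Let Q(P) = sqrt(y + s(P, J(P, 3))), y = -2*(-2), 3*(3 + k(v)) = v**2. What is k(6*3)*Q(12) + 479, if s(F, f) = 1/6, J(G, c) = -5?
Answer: 479 + 175*sqrt(6)/2 ≈ 693.33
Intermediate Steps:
s(F, f) = 1/6
k(v) = -3 + v**2/3
y = 4
Q(P) = 5*sqrt(6)/6 (Q(P) = sqrt(4 + 1/6) = sqrt(25/6) = 5*sqrt(6)/6)
k(6*3)*Q(12) + 479 = (-3 + (6*3)**2/3)*(5*sqrt(6)/6) + 479 = (-3 + (1/3)*18**2)*(5*sqrt(6)/6) + 479 = (-3 + (1/3)*324)*(5*sqrt(6)/6) + 479 = (-3 + 108)*(5*sqrt(6)/6) + 479 = 105*(5*sqrt(6)/6) + 479 = 175*sqrt(6)/2 + 479 = 479 + 175*sqrt(6)/2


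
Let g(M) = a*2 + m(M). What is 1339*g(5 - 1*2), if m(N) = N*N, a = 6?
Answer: 28119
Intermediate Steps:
m(N) = N²
g(M) = 12 + M² (g(M) = 6*2 + M² = 12 + M²)
1339*g(5 - 1*2) = 1339*(12 + (5 - 1*2)²) = 1339*(12 + (5 - 2)²) = 1339*(12 + 3²) = 1339*(12 + 9) = 1339*21 = 28119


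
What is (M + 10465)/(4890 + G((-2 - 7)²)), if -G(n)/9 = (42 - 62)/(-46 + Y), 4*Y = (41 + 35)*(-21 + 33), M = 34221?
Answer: 2033213/222540 ≈ 9.1364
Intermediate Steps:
Y = 228 (Y = ((41 + 35)*(-21 + 33))/4 = (76*12)/4 = (¼)*912 = 228)
G(n) = 90/91 (G(n) = -9*(42 - 62)/(-46 + 228) = -(-180)/182 = -9*(-10/91) = 90/91)
(M + 10465)/(4890 + G((-2 - 7)²)) = (34221 + 10465)/(4890 + 90/91) = 44686/(445080/91) = 44686*(91/445080) = 2033213/222540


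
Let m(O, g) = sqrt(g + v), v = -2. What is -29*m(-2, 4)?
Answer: -29*sqrt(2) ≈ -41.012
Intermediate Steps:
m(O, g) = sqrt(-2 + g) (m(O, g) = sqrt(g - 2) = sqrt(-2 + g))
-29*m(-2, 4) = -29*sqrt(-2 + 4) = -29*sqrt(2)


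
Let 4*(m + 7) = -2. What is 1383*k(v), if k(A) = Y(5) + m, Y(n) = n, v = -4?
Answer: -6915/2 ≈ -3457.5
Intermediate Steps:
m = -15/2 (m = -7 + (¼)*(-2) = -7 - ½ = -15/2 ≈ -7.5000)
k(A) = -5/2 (k(A) = 5 - 15/2 = -5/2)
1383*k(v) = 1383*(-5/2) = -6915/2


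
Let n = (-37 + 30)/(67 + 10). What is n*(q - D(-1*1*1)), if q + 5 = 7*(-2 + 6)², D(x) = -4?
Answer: -111/11 ≈ -10.091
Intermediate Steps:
n = -1/11 (n = -7/77 = -7*1/77 = -1/11 ≈ -0.090909)
q = 107 (q = -5 + 7*(-2 + 6)² = -5 + 7*4² = -5 + 7*16 = -5 + 112 = 107)
n*(q - D(-1*1*1)) = -(107 - 1*(-4))/11 = -(107 + 4)/11 = -1/11*111 = -111/11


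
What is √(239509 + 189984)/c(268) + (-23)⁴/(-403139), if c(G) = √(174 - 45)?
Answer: -279841/403139 + √55404597/129 ≈ 57.007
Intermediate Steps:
c(G) = √129
√(239509 + 189984)/c(268) + (-23)⁴/(-403139) = √(239509 + 189984)/(√129) + (-23)⁴/(-403139) = √429493*(√129/129) + 279841*(-1/403139) = √55404597/129 - 279841/403139 = -279841/403139 + √55404597/129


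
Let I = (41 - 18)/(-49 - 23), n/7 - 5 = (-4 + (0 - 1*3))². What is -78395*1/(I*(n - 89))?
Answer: 5644440/6647 ≈ 849.17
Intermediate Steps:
n = 378 (n = 35 + 7*(-4 + (0 - 1*3))² = 35 + 7*(-4 + (0 - 3))² = 35 + 7*(-4 - 3)² = 35 + 7*(-7)² = 35 + 7*49 = 35 + 343 = 378)
I = -23/72 (I = 23/(-72) = 23*(-1/72) = -23/72 ≈ -0.31944)
-78395*1/(I*(n - 89)) = -78395*(-72/(23*(378 - 89))) = -78395/((-23/72*289)) = -78395/(-6647/72) = -78395*(-72/6647) = 5644440/6647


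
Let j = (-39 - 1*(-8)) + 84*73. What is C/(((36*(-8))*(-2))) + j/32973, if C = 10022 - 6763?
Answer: 36991061/6330816 ≈ 5.8430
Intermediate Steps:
j = 6101 (j = (-39 + 8) + 6132 = -31 + 6132 = 6101)
C = 3259
C/(((36*(-8))*(-2))) + j/32973 = 3259/(((36*(-8))*(-2))) + 6101/32973 = 3259/((-288*(-2))) + 6101*(1/32973) = 3259/576 + 6101/32973 = 36991061/6330816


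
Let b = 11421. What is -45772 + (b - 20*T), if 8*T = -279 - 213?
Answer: -33121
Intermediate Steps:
T = -123/2 (T = (-279 - 213)/8 = (1/8)*(-492) = -123/2 ≈ -61.500)
-45772 + (b - 20*T) = -45772 + (11421 - 20*(-123/2)) = -45772 + (11421 + 1230) = -45772 + 12651 = -33121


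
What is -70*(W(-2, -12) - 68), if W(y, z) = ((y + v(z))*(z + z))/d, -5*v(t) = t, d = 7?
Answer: 4856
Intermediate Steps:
v(t) = -t/5
W(y, z) = 2*z*(y - z/5)/7 (W(y, z) = ((y - z/5)*(z + z))/7 = ((y - z/5)*(2*z))*(⅐) = (2*z*(y - z/5))*(⅐) = 2*z*(y - z/5)/7)
-70*(W(-2, -12) - 68) = -70*((2/35)*(-12)*(-1*(-12) + 5*(-2)) - 68) = -70*((2/35)*(-12)*(12 - 10) - 68) = -70*((2/35)*(-12)*2 - 68) = -70*(-48/35 - 68) = -70*(-2428/35) = 4856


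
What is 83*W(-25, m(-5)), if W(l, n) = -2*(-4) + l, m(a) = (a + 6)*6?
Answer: -1411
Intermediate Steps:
m(a) = 36 + 6*a (m(a) = (6 + a)*6 = 36 + 6*a)
W(l, n) = 8 + l
83*W(-25, m(-5)) = 83*(8 - 25) = 83*(-17) = -1411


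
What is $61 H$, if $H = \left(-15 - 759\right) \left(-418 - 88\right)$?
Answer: $23890284$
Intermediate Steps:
$H = 391644$ ($H = \left(-774\right) \left(-506\right) = 391644$)
$61 H = 61 \cdot 391644 = 23890284$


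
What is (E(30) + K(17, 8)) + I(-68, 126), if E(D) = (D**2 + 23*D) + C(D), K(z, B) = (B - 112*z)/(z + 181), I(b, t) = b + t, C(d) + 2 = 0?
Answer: 54002/33 ≈ 1636.4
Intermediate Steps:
C(d) = -2 (C(d) = -2 + 0 = -2)
K(z, B) = (B - 112*z)/(181 + z)
E(D) = -2 + D**2 + 23*D (E(D) = (D**2 + 23*D) - 2 = -2 + D**2 + 23*D)
(E(30) + K(17, 8)) + I(-68, 126) = ((-2 + 30**2 + 23*30) + (8 - 112*17)/(181 + 17)) + (-68 + 126) = ((-2 + 900 + 690) + (8 - 1904)/198) + 58 = (1588 + (1/198)*(-1896)) + 58 = (1588 - 316/33) + 58 = 52088/33 + 58 = 54002/33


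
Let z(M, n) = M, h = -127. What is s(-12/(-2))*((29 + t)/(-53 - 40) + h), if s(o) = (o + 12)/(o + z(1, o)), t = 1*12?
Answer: -71112/217 ≈ -327.71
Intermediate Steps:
t = 12
s(o) = (12 + o)/(1 + o) (s(o) = (o + 12)/(o + 1) = (12 + o)/(1 + o))
s(-12/(-2))*((29 + t)/(-53 - 40) + h) = ((12 - 12/(-2))/(1 - 12/(-2)))*((29 + 12)/(-53 - 40) - 127) = ((12 - 12*(-1/2))/(1 - 12*(-1/2)))*(41/(-93) - 127) = ((12 + 6)/(1 + 6))*(41*(-1/93) - 127) = (18/7)*(-41/93 - 127) = ((1/7)*18)*(-11852/93) = (18/7)*(-11852/93) = -71112/217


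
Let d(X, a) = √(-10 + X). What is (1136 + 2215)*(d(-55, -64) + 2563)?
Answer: 8588613 + 3351*I*√65 ≈ 8.5886e+6 + 27017.0*I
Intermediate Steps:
(1136 + 2215)*(d(-55, -64) + 2563) = (1136 + 2215)*(√(-10 - 55) + 2563) = 3351*(√(-65) + 2563) = 3351*(I*√65 + 2563) = 3351*(2563 + I*√65) = 8588613 + 3351*I*√65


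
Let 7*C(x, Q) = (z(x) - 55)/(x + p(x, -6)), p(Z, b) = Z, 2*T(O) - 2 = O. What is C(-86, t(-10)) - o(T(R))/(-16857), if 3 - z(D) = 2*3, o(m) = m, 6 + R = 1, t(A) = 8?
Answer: 81325/1691319 ≈ 0.048084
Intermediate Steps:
R = -5 (R = -6 + 1 = -5)
T(O) = 1 + O/2
z(D) = -3 (z(D) = 3 - 2*3 = 3 - 1*6 = 3 - 6 = -3)
C(x, Q) = -29/(7*x) (C(x, Q) = ((-3 - 55)/(x + x))/7 = (-58*1/(2*x))/7 = (-29/x)/7 = -29/(7*x))
C(-86, t(-10)) - o(T(R))/(-16857) = -29/7/(-86) - (1 + (1/2)*(-5))/(-16857) = -29/7*(-1/86) - (1 - 5/2)*(-1)/16857 = 29/602 - (-3)*(-1)/(2*16857) = 29/602 - 1*1/11238 = 29/602 - 1/11238 = 81325/1691319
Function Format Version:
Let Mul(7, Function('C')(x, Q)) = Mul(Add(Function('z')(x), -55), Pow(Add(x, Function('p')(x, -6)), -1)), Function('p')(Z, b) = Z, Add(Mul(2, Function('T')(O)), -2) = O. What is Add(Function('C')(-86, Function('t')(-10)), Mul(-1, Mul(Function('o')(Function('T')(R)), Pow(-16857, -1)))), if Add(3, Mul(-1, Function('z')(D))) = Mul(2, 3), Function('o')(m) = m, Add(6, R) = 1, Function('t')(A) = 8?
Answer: Rational(81325, 1691319) ≈ 0.048084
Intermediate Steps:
R = -5 (R = Add(-6, 1) = -5)
Function('T')(O) = Add(1, Mul(Rational(1, 2), O))
Function('z')(D) = -3 (Function('z')(D) = Add(3, Mul(-1, Mul(2, 3))) = Add(3, Mul(-1, 6)) = Add(3, -6) = -3)
Function('C')(x, Q) = Mul(Rational(-29, 7), Pow(x, -1)) (Function('C')(x, Q) = Mul(Rational(1, 7), Mul(Add(-3, -55), Pow(Add(x, x), -1))) = Mul(Rational(1, 7), Mul(-58, Pow(Mul(2, x), -1))) = Mul(Rational(1, 7), Mul(-58, Mul(Rational(1, 2), Pow(x, -1)))) = Mul(Rational(1, 7), Mul(-29, Pow(x, -1))) = Mul(Rational(-29, 7), Pow(x, -1)))
Add(Function('C')(-86, Function('t')(-10)), Mul(-1, Mul(Function('o')(Function('T')(R)), Pow(-16857, -1)))) = Add(Mul(Rational(-29, 7), Pow(-86, -1)), Mul(-1, Mul(Add(1, Mul(Rational(1, 2), -5)), Pow(-16857, -1)))) = Add(Mul(Rational(-29, 7), Rational(-1, 86)), Mul(-1, Mul(Add(1, Rational(-5, 2)), Rational(-1, 16857)))) = Add(Rational(29, 602), Mul(-1, Mul(Rational(-3, 2), Rational(-1, 16857)))) = Add(Rational(29, 602), Mul(-1, Rational(1, 11238))) = Add(Rational(29, 602), Rational(-1, 11238)) = Rational(81325, 1691319)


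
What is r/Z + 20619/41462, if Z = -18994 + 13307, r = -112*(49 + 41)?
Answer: 535197213/235794394 ≈ 2.2698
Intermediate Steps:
r = -10080 (r = -112*90 = -10080)
Z = -5687
r/Z + 20619/41462 = -10080/(-5687) + 20619/41462 = -10080*(-1/5687) + 20619*(1/41462) = 10080/5687 + 20619/41462 = 535197213/235794394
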